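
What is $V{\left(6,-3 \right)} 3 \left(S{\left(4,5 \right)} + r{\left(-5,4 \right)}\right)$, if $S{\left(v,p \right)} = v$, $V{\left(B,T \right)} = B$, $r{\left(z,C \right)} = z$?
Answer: $-18$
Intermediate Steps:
$V{\left(6,-3 \right)} 3 \left(S{\left(4,5 \right)} + r{\left(-5,4 \right)}\right) = 6 \cdot 3 \left(4 - 5\right) = 6 \cdot 3 \left(-1\right) = 6 \left(-3\right) = -18$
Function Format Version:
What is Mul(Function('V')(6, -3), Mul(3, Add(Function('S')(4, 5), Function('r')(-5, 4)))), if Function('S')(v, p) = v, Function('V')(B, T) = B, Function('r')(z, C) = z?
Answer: -18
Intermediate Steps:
Mul(Function('V')(6, -3), Mul(3, Add(Function('S')(4, 5), Function('r')(-5, 4)))) = Mul(6, Mul(3, Add(4, -5))) = Mul(6, Mul(3, -1)) = Mul(6, -3) = -18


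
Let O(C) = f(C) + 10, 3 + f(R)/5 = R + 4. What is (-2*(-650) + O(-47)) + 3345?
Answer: 4425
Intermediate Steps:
f(R) = 5 + 5*R (f(R) = -15 + 5*(R + 4) = -15 + 5*(4 + R) = -15 + (20 + 5*R) = 5 + 5*R)
O(C) = 15 + 5*C (O(C) = (5 + 5*C) + 10 = 15 + 5*C)
(-2*(-650) + O(-47)) + 3345 = (-2*(-650) + (15 + 5*(-47))) + 3345 = (1300 + (15 - 235)) + 3345 = (1300 - 220) + 3345 = 1080 + 3345 = 4425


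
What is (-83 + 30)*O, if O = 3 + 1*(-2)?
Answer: -53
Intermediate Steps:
O = 1 (O = 3 - 2 = 1)
(-83 + 30)*O = (-83 + 30)*1 = -53*1 = -53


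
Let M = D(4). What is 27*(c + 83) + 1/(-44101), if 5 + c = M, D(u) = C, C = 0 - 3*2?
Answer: 85732343/44101 ≈ 1944.0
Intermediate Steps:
C = -6 (C = 0 - 6 = -6)
D(u) = -6
M = -6
c = -11 (c = -5 - 6 = -11)
27*(c + 83) + 1/(-44101) = 27*(-11 + 83) + 1/(-44101) = 27*72 - 1/44101 = 1944 - 1/44101 = 85732343/44101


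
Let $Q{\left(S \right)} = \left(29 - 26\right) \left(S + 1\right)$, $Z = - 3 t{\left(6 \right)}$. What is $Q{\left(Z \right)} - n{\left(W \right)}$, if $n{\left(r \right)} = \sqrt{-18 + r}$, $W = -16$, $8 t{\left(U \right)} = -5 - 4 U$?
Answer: $\frac{285}{8} - i \sqrt{34} \approx 35.625 - 5.831 i$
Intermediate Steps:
$t{\left(U \right)} = - \frac{5}{8} - \frac{U}{2}$ ($t{\left(U \right)} = \frac{-5 - 4 U}{8} = - \frac{5}{8} - \frac{U}{2}$)
$Z = \frac{87}{8}$ ($Z = - 3 \left(- \frac{5}{8} - 3\right) = \left(-3\right) \left(- \frac{29}{8}\right) = \frac{87}{8} \approx 10.875$)
$Q{\left(S \right)} = 3 + 3 S$ ($Q{\left(S \right)} = 3 \left(1 + S\right) = 3 + 3 S$)
$Q{\left(Z \right)} - n{\left(W \right)} = \left(3 + 3 \cdot \frac{87}{8}\right) - \sqrt{-18 - 16} = \left(3 + \frac{261}{8}\right) - \sqrt{-34} = \frac{285}{8} - i \sqrt{34}$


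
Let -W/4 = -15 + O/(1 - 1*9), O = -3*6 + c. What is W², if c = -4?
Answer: 2401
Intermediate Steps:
O = -22 (O = -3*6 - 4 = -18 - 4 = -22)
W = 49 (W = -4*(-15 - 22/(1 - 1*9)) = -4*(-15 - 22/(1 - 9)) = -4*(-15 - 22/(-8)) = -4*(-15 - 22*(-⅛)) = -4*(-15 + 11/4) = -4*(-49/4) = 49)
W² = 49² = 2401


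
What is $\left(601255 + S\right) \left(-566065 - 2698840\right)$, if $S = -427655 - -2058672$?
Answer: $-7288156014160$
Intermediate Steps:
$S = 1631017$ ($S = -427655 + 2058672 = 1631017$)
$\left(601255 + S\right) \left(-566065 - 2698840\right) = \left(601255 + 1631017\right) \left(-566065 - 2698840\right) = 2232272 \left(-3264905\right) = -7288156014160$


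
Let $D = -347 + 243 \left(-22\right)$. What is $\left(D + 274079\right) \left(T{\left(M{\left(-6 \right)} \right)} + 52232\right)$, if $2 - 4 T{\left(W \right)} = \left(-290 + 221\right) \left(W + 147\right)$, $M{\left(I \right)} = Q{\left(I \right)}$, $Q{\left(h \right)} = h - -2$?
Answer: $\frac{29361025821}{2} \approx 1.4681 \cdot 10^{10}$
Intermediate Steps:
$Q{\left(h \right)} = 2 + h$ ($Q{\left(h \right)} = h + 2 = 2 + h$)
$M{\left(I \right)} = 2 + I$
$T{\left(W \right)} = \frac{10145}{4} + \frac{69 W}{4}$ ($T{\left(W \right)} = \frac{1}{2} - \frac{\left(-290 + 221\right) \left(W + 147\right)}{4} = \frac{1}{2} - \frac{\left(-69\right) \left(147 + W\right)}{4} = \frac{1}{2} - \frac{-10143 - 69 W}{4} = \frac{1}{2} + \left(\frac{10143}{4} + \frac{69 W}{4}\right) = \frac{10145}{4} + \frac{69 W}{4}$)
$D = -5693$ ($D = -347 - 5346 = -5693$)
$\left(D + 274079\right) \left(T{\left(M{\left(-6 \right)} \right)} + 52232\right) = \left(-5693 + 274079\right) \left(\left(\frac{10145}{4} + \frac{69 \left(2 - 6\right)}{4}\right) + 52232\right) = 268386 \left(\left(\frac{10145}{4} + \frac{69}{4} \left(-4\right)\right) + 52232\right) = 268386 \left(\left(\frac{10145}{4} - 69\right) + 52232\right) = 268386 \left(\frac{9869}{4} + 52232\right) = 268386 \cdot \frac{218797}{4} = \frac{29361025821}{2}$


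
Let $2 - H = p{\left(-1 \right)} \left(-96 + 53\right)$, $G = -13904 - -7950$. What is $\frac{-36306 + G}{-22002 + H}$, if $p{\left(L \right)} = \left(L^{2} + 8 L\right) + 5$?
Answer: $\frac{21130}{11043} \approx 1.9134$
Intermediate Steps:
$p{\left(L \right)} = 5 + L^{2} + 8 L$
$G = -5954$ ($G = -13904 + 7950 = -5954$)
$H = -84$ ($H = 2 - \left(5 + \left(-1\right)^{2} + 8 \left(-1\right)\right) \left(-96 + 53\right) = 2 - \left(5 + 1 - 8\right) \left(-43\right) = 2 - \left(-2\right) \left(-43\right) = 2 - 86 = -84$)
$\frac{-36306 + G}{-22002 + H} = \frac{-36306 - 5954}{-22002 - 84} = - \frac{42260}{-22086} = \left(-42260\right) \left(- \frac{1}{22086}\right) = \frac{21130}{11043}$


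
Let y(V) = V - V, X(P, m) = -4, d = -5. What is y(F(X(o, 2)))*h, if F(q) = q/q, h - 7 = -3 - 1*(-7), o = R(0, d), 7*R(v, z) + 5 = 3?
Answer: 0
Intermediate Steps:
R(v, z) = -2/7 (R(v, z) = -5/7 + (⅐)*3 = -5/7 + 3/7 = -2/7)
o = -2/7 ≈ -0.28571
h = 11 (h = 7 + (-3 - 1*(-7)) = 7 + (-3 + 7) = 7 + 4 = 11)
F(q) = 1
y(V) = 0
y(F(X(o, 2)))*h = 0*11 = 0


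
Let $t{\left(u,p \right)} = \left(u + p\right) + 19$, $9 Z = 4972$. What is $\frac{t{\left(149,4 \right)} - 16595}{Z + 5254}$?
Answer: $- \frac{147807}{52258} \approx -2.8284$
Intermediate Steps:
$Z = \frac{4972}{9}$ ($Z = \frac{1}{9} \cdot 4972 = \frac{4972}{9} \approx 552.44$)
$t{\left(u,p \right)} = 19 + p + u$ ($t{\left(u,p \right)} = \left(p + u\right) + 19 = 19 + p + u$)
$\frac{t{\left(149,4 \right)} - 16595}{Z + 5254} = \frac{\left(19 + 4 + 149\right) - 16595}{\frac{4972}{9} + 5254} = \frac{172 - 16595}{\frac{52258}{9}} = \left(-16423\right) \frac{9}{52258} = - \frac{147807}{52258}$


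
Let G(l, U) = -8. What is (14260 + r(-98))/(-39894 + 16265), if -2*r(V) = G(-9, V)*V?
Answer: -13868/23629 ≈ -0.58691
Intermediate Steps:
r(V) = 4*V (r(V) = -(-4)*V = 4*V)
(14260 + r(-98))/(-39894 + 16265) = (14260 + 4*(-98))/(-39894 + 16265) = (14260 - 392)/(-23629) = 13868*(-1/23629) = -13868/23629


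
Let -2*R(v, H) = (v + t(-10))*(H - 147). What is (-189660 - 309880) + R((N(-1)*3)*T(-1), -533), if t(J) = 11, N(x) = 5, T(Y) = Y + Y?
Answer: -506000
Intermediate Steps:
T(Y) = 2*Y
R(v, H) = -(-147 + H)*(11 + v)/2 (R(v, H) = -(v + 11)*(H - 147)/2 = -(11 + v)*(-147 + H)/2 = -(-147 + H)*(11 + v)/2)
(-189660 - 309880) + R((N(-1)*3)*T(-1), -533) = (-189660 - 309880) + (1617/2 - 11/2*(-533) + 147*((5*3)*(2*(-1)))/2 - ½*(-533)*(5*3)*(2*(-1))) = -499540 + (1617/2 + 5863/2 + 147*(15*(-2))/2 - ½*(-533)*15*(-2)) = -499540 + (1617/2 + 5863/2 + (147/2)*(-30) - ½*(-533)*(-30)) = -499540 + (1617/2 + 5863/2 - 2205 - 7995) = -499540 - 6460 = -506000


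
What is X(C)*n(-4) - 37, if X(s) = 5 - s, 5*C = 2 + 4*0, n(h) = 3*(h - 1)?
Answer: -106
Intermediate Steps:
n(h) = -3 + 3*h (n(h) = 3*(-1 + h) = -3 + 3*h)
C = ⅖ (C = (2 + 4*0)/5 = (2 + 0)/5 = (⅕)*2 = ⅖ ≈ 0.40000)
X(C)*n(-4) - 37 = (5 - 1*⅖)*(-3 + 3*(-4)) - 37 = (5 - ⅖)*(-3 - 12) - 37 = (23/5)*(-15) - 37 = -69 - 37 = -106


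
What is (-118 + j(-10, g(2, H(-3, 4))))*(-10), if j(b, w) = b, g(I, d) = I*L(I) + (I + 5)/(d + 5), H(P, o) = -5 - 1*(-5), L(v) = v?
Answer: 1280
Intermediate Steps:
H(P, o) = 0 (H(P, o) = -5 + 5 = 0)
g(I, d) = I² + (5 + I)/(5 + d) (g(I, d) = I*I + (I + 5)/(d + 5) = I² + (5 + I)/(5 + d))
(-118 + j(-10, g(2, H(-3, 4))))*(-10) = (-118 - 10)*(-10) = -128*(-10) = 1280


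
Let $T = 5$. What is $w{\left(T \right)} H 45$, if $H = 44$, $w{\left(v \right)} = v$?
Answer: $9900$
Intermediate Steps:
$w{\left(T \right)} H 45 = 5 \cdot 44 \cdot 45 = 220 \cdot 45 = 9900$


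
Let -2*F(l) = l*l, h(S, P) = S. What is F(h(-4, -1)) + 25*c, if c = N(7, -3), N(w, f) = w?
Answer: 167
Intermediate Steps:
F(l) = -l**2/2 (F(l) = -l*l/2 = -l**2/2)
c = 7
F(h(-4, -1)) + 25*c = -1/2*(-4)**2 + 25*7 = -1/2*16 + 175 = -8 + 175 = 167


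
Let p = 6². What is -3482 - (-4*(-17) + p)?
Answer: -3586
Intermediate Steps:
p = 36
-3482 - (-4*(-17) + p) = -3482 - (-4*(-17) + 36) = -3482 - (68 + 36) = -3482 - 1*104 = -3482 - 104 = -3586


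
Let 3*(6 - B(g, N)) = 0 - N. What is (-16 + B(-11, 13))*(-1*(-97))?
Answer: -1649/3 ≈ -549.67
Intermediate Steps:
B(g, N) = 6 + N/3 (B(g, N) = 6 - (0 - N)/3 = 6 - (-1)*N/3 = 6 + N/3)
(-16 + B(-11, 13))*(-1*(-97)) = (-16 + (6 + (⅓)*13))*(-1*(-97)) = (-16 + (6 + 13/3))*97 = (-16 + 31/3)*97 = -17/3*97 = -1649/3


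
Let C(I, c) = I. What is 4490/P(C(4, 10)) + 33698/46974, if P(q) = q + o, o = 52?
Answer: 53200087/657636 ≈ 80.896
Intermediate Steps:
P(q) = 52 + q (P(q) = q + 52 = 52 + q)
4490/P(C(4, 10)) + 33698/46974 = 4490/(52 + 4) + 33698/46974 = 4490/56 + 33698*(1/46974) = 4490*(1/56) + 16849/23487 = 2245/28 + 16849/23487 = 53200087/657636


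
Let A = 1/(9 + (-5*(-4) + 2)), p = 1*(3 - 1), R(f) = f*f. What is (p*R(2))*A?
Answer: 8/31 ≈ 0.25806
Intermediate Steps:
R(f) = f²
p = 2 (p = 1*2 = 2)
A = 1/31 (A = 1/(9 + (20 + 2)) = 1/(9 + 22) = 1/31 ≈ 0.032258)
(p*R(2))*A = (2*2²)*(1/31) = (2*4)*(1/31) = 8*(1/31) = 8/31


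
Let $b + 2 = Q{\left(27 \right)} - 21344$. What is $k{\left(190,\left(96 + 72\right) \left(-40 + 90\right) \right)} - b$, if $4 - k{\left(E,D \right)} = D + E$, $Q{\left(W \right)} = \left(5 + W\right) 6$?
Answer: $12568$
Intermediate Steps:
$Q{\left(W \right)} = 30 + 6 W$
$k{\left(E,D \right)} = 4 - D - E$ ($k{\left(E,D \right)} = 4 - \left(D + E\right) = 4 - D - E$)
$b = -21154$ ($b = -2 + \left(\left(30 + 6 \cdot 27\right) - 21344\right) = -2 + \left(\left(30 + 162\right) - 21344\right) = -2 + \left(192 - 21344\right) = -2 - 21152 = -21154$)
$k{\left(190,\left(96 + 72\right) \left(-40 + 90\right) \right)} - b = \left(4 - \left(96 + 72\right) \left(-40 + 90\right) - 190\right) - -21154 = \left(4 - 168 \cdot 50 - 190\right) + 21154 = \left(4 - 8400 - 190\right) + 21154 = -8586 + 21154 = 12568$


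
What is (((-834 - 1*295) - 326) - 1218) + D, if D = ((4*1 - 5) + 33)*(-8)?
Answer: -2929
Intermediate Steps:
D = -256 (D = ((4 - 5) + 33)*(-8) = (-1 + 33)*(-8) = 32*(-8) = -256)
(((-834 - 1*295) - 326) - 1218) + D = (((-834 - 1*295) - 326) - 1218) - 256 = (((-834 - 295) - 326) - 1218) - 256 = ((-1129 - 326) - 1218) - 256 = (-1455 - 1218) - 256 = -2673 - 256 = -2929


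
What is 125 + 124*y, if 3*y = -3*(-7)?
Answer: 993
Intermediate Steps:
y = 7 (y = (-3*(-7))/3 = (⅓)*21 = 7)
125 + 124*y = 125 + 124*7 = 125 + 868 = 993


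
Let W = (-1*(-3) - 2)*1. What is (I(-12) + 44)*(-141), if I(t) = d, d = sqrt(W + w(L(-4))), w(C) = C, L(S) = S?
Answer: -6204 - 141*I*sqrt(3) ≈ -6204.0 - 244.22*I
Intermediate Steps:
W = 1 (W = (3 - 2)*1 = 1*1 = 1)
d = I*sqrt(3) (d = sqrt(1 - 4) = sqrt(-3) = I*sqrt(3) ≈ 1.732*I)
I(t) = I*sqrt(3)
(I(-12) + 44)*(-141) = (I*sqrt(3) + 44)*(-141) = (44 + I*sqrt(3))*(-141) = -6204 - 141*I*sqrt(3)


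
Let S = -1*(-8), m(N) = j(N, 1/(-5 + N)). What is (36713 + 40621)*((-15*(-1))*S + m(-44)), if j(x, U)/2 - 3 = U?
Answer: 477305448/49 ≈ 9.7409e+6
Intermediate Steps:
j(x, U) = 6 + 2*U
m(N) = 6 + 2/(-5 + N)
S = 8
(36713 + 40621)*((-15*(-1))*S + m(-44)) = (36713 + 40621)*(-15*(-1)*8 + 2*(-14 + 3*(-44))/(-5 - 44)) = 77334*(15*8 + 2*(-14 - 132)/(-49)) = 77334*(120 + 2*(-1/49)*(-146)) = 77334*(120 + 292/49) = 77334*(6172/49) = 477305448/49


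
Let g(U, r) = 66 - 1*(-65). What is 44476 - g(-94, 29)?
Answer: 44345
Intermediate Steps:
g(U, r) = 131 (g(U, r) = 66 + 65 = 131)
44476 - g(-94, 29) = 44476 - 1*131 = 44476 - 131 = 44345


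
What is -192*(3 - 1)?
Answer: -384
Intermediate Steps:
-192*(3 - 1) = -192*2 = -64*6 = -384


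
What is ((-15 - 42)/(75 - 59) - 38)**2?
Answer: 442225/256 ≈ 1727.4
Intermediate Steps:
((-15 - 42)/(75 - 59) - 38)**2 = (-57/16 - 38)**2 = (-665/16)**2 = 442225/256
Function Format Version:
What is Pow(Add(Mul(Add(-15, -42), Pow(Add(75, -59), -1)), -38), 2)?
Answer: Rational(442225, 256) ≈ 1727.4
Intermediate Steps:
Pow(Add(Mul(Add(-15, -42), Pow(Add(75, -59), -1)), -38), 2) = Pow(Add(Mul(-57, Pow(16, -1)), -38), 2) = Pow(Add(Mul(-57, Rational(1, 16)), -38), 2) = Pow(Add(Rational(-57, 16), -38), 2) = Pow(Rational(-665, 16), 2) = Rational(442225, 256)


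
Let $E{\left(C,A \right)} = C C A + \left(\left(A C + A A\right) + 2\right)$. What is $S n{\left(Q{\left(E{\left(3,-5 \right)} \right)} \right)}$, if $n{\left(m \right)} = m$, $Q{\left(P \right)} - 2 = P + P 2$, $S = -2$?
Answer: $194$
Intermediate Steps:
$E{\left(C,A \right)} = 2 + A^{2} + A C + A C^{2}$ ($E{\left(C,A \right)} = C^{2} A + \left(\left(A C + A^{2}\right) + 2\right) = A C^{2} + \left(\left(A^{2} + A C\right) + 2\right) = A C^{2} + \left(2 + A^{2} + A C\right) = 2 + A^{2} + A C + A C^{2}$)
$Q{\left(P \right)} = 2 + 3 P$ ($Q{\left(P \right)} = 2 + \left(P + P 2\right) = 2 + \left(P + 2 P\right) = 2 + 3 P$)
$S n{\left(Q{\left(E{\left(3,-5 \right)} \right)} \right)} = - 2 \left(2 + 3 \left(2 + \left(-5\right)^{2} - 15 - 5 \cdot 3^{2}\right)\right) = - 2 \left(2 + 3 \left(2 + 25 - 15 - 45\right)\right) = - 2 \left(2 + 3 \left(-33\right)\right) = - 2 \left(2 - 99\right) = \left(-2\right) \left(-97\right) = 194$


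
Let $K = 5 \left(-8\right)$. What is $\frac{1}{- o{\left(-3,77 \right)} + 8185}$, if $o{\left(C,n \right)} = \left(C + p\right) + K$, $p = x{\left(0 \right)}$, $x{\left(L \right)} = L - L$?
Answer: $\frac{1}{8228} \approx 0.00012154$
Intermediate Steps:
$x{\left(L \right)} = 0$
$K = -40$
$p = 0$
$o{\left(C,n \right)} = -40 + C$ ($o{\left(C,n \right)} = \left(C + 0\right) - 40 = C - 40 = -40 + C$)
$\frac{1}{- o{\left(-3,77 \right)} + 8185} = \frac{1}{- (-40 - 3) + 8185} = \frac{1}{\left(-1\right) \left(-43\right) + 8185} = \frac{1}{43 + 8185} = \frac{1}{8228}$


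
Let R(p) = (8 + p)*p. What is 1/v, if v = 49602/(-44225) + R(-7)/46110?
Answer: -14063550/15775571 ≈ -0.89148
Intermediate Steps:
R(p) = p*(8 + p)
v = -15775571/14063550 (v = 49602/(-44225) - 7*(8 - 7)/46110 = 49602*(-1/44225) - 7*1*(1/46110) = -49602/44225 - 7*1/46110 = -49602/44225 - 7/46110 = -15775571/14063550 ≈ -1.1217)
1/v = 1/(-15775571/14063550) = -14063550/15775571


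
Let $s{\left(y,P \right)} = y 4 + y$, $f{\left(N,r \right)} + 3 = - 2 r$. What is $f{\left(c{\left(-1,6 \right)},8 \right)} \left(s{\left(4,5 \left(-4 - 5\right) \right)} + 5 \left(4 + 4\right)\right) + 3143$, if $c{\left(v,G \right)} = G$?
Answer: $2003$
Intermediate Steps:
$f{\left(N,r \right)} = -3 - 2 r$
$s{\left(y,P \right)} = 5 y$ ($s{\left(y,P \right)} = 4 y + y = 5 y$)
$f{\left(c{\left(-1,6 \right)},8 \right)} \left(s{\left(4,5 \left(-4 - 5\right) \right)} + 5 \left(4 + 4\right)\right) + 3143 = \left(-3 - 16\right) \left(5 \cdot 4 + 5 \left(4 + 4\right)\right) + 3143 = \left(-3 - 16\right) \left(20 + 5 \cdot 8\right) + 3143 = - 19 \left(20 + 40\right) + 3143 = \left(-19\right) 60 + 3143 = -1140 + 3143 = 2003$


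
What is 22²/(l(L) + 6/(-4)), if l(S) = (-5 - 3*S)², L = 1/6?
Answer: 1936/115 ≈ 16.835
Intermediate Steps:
L = ⅙ ≈ 0.16667
22²/(l(L) + 6/(-4)) = 22²/((5 + 3*(⅙))² + 6/(-4)) = 484/((5 + ½)² + 6*(-¼)) = 484/((11/2)² - 3/2) = 484/(121/4 - 3/2) = 484/(115/4) = (4/115)*484 = 1936/115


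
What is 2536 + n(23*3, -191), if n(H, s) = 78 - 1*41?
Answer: 2573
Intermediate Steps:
n(H, s) = 37 (n(H, s) = 78 - 41 = 37)
2536 + n(23*3, -191) = 2536 + 37 = 2573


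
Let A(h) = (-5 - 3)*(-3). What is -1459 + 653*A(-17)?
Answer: 14213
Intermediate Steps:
A(h) = 24 (A(h) = -8*(-3) = 24)
-1459 + 653*A(-17) = -1459 + 653*24 = -1459 + 15672 = 14213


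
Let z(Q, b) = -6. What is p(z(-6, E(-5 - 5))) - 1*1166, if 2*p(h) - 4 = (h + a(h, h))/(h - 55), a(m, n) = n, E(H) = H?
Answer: -70998/61 ≈ -1163.9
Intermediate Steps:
p(h) = 2 + h/(-55 + h) (p(h) = 2 + ((h + h)/(h - 55))/2 = 2 + ((2*h)/(-55 + h))/2 = 2 + (2*h/(-55 + h))/2 = 2 + h/(-55 + h))
p(z(-6, E(-5 - 5))) - 1*1166 = (-110 + 3*(-6))/(-55 - 6) - 1*1166 = (-110 - 18)/(-61) - 1166 = -1/61*(-128) - 1166 = 128/61 - 1166 = -70998/61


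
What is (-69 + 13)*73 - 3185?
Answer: -7273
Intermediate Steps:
(-69 + 13)*73 - 3185 = -56*73 - 3185 = -4088 - 3185 = -7273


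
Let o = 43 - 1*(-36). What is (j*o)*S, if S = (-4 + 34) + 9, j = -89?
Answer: -274209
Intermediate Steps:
o = 79 (o = 43 + 36 = 79)
S = 39 (S = 30 + 9 = 39)
(j*o)*S = -89*79*39 = -7031*39 = -274209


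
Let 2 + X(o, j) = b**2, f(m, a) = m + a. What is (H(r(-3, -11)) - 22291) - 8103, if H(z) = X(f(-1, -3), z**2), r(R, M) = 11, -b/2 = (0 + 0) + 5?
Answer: -30296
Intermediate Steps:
b = -10 (b = -2*((0 + 0) + 5) = -2*(0 + 5) = -2*5 = -10)
f(m, a) = a + m
X(o, j) = 98 (X(o, j) = -2 + (-10)**2 = -2 + 100 = 98)
H(z) = 98
(H(r(-3, -11)) - 22291) - 8103 = (98 - 22291) - 8103 = -22193 - 8103 = -30296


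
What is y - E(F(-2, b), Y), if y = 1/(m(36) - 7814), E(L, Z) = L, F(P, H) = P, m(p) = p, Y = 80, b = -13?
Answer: 15555/7778 ≈ 1.9999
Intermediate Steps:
y = -1/7778 (y = 1/(36 - 7814) = 1/(-7778) = -1/7778 ≈ -0.00012857)
y - E(F(-2, b), Y) = -1/7778 - 1*(-2) = -1/7778 + 2 = 15555/7778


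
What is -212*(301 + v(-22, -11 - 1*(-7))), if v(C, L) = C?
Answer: -59148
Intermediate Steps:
-212*(301 + v(-22, -11 - 1*(-7))) = -212*(301 - 22) = -212*279 = -59148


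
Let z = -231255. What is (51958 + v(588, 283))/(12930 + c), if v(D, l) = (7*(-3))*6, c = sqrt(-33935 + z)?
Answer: 67018776/16745009 - 25916*I*sqrt(265190)/83725045 ≈ 4.0023 - 0.1594*I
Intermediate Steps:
c = I*sqrt(265190) (c = sqrt(-33935 - 231255) = sqrt(-265190) = I*sqrt(265190) ≈ 514.97*I)
v(D, l) = -126 (v(D, l) = -21*6 = -126)
(51958 + v(588, 283))/(12930 + c) = (51958 - 126)/(12930 + I*sqrt(265190)) = 51832/(12930 + I*sqrt(265190))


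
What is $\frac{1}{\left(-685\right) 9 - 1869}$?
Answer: $- \frac{1}{8034} \approx -0.00012447$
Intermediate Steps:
$\frac{1}{\left(-685\right) 9 - 1869} = \frac{1}{-6165 - 1869} = \frac{1}{-8034} = - \frac{1}{8034}$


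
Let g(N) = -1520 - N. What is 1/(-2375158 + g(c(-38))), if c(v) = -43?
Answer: -1/2376635 ≈ -4.2076e-7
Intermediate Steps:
1/(-2375158 + g(c(-38))) = 1/(-2375158 + (-1520 - 1*(-43))) = 1/(-2375158 + (-1520 + 43)) = 1/(-2375158 - 1477) = 1/(-2376635) = -1/2376635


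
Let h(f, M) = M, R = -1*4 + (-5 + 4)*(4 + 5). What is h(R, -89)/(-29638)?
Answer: 89/29638 ≈ 0.0030029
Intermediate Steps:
R = -13 (R = -4 - 1*9 = -4 - 9 = -13)
h(R, -89)/(-29638) = -89/(-29638) = -89*(-1/29638) = 89/29638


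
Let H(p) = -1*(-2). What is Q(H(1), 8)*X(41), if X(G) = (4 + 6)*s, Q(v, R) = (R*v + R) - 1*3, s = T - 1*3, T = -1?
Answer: -840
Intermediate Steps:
H(p) = 2
s = -4 (s = -1 - 1*3 = -1 - 3 = -4)
Q(v, R) = -3 + R + R*v (Q(v, R) = (R + R*v) - 3 = -3 + R + R*v)
X(G) = -40 (X(G) = (4 + 6)*(-4) = 10*(-4) = -40)
Q(H(1), 8)*X(41) = (-3 + 8 + 8*2)*(-40) = (-3 + 8 + 16)*(-40) = 21*(-40) = -840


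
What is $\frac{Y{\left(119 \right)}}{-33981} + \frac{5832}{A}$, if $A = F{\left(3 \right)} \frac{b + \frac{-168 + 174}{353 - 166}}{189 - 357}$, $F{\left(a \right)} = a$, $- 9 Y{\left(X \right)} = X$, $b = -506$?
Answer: $\frac{2334726906365}{3617039583} \approx 645.48$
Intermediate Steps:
$Y{\left(X \right)} = - \frac{X}{9}$
$A = \frac{11827}{1309}$ ($A = 3 \frac{-506 + \frac{-168 + 174}{353 - 166}}{189 - 357} = 3 \frac{-506 + \frac{6}{187}}{-168} = 3 \left(-506 + 6 \cdot \frac{1}{187}\right) \left(- \frac{1}{168}\right) = 3 \left(-506 + \frac{6}{187}\right) \left(- \frac{1}{168}\right) = 3 \left(\left(- \frac{94616}{187}\right) \left(- \frac{1}{168}\right)\right) = 3 \cdot \frac{11827}{3927} = \frac{11827}{1309} \approx 9.0351$)
$\frac{Y{\left(119 \right)}}{-33981} + \frac{5832}{A} = \frac{\left(- \frac{1}{9}\right) 119}{-33981} + \frac{5832}{\frac{11827}{1309}} = \left(- \frac{119}{9}\right) \left(- \frac{1}{33981}\right) + 5832 \cdot \frac{1309}{11827} = \frac{119}{305829} + \frac{7634088}{11827} = \frac{2334726906365}{3617039583}$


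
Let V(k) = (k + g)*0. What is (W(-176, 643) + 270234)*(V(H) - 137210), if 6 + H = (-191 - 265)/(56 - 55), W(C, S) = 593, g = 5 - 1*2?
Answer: -37160172670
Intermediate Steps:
g = 3 (g = 5 - 2 = 3)
H = -462 (H = -6 + (-191 - 265)/(56 - 55) = -6 - 456/1 = -6 - 456*1 = -6 - 456 = -462)
V(k) = 0 (V(k) = (k + 3)*0 = (3 + k)*0 = 0)
(W(-176, 643) + 270234)*(V(H) - 137210) = (593 + 270234)*(0 - 137210) = 270827*(-137210) = -37160172670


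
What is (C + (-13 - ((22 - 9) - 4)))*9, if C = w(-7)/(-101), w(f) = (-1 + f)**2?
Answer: -20574/101 ≈ -203.70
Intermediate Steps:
C = -64/101 (C = (-1 - 7)**2/(-101) = (-8)**2*(-1/101) = 64*(-1/101) = -64/101 ≈ -0.63366)
(C + (-13 - ((22 - 9) - 4)))*9 = (-64/101 + (-13 - ((22 - 9) - 4)))*9 = (-64/101 + (-13 - (13 - 4)))*9 = (-64/101 + (-13 - 1*9))*9 = (-64/101 + (-13 - 9))*9 = (-64/101 - 22)*9 = -2286/101*9 = -20574/101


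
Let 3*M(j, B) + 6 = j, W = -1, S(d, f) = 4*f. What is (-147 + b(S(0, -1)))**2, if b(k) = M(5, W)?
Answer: 195364/9 ≈ 21707.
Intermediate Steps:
M(j, B) = -2 + j/3
b(k) = -1/3 (b(k) = -2 + (1/3)*5 = -2 + 5/3 = -1/3)
(-147 + b(S(0, -1)))**2 = (-147 - 1/3)**2 = (-442/3)**2 = 195364/9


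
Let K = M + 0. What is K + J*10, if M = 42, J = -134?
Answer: -1298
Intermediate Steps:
K = 42 (K = 42 + 0 = 42)
K + J*10 = 42 - 134*10 = 42 - 1340 = -1298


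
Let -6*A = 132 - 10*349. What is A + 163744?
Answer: 492911/3 ≈ 1.6430e+5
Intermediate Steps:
A = 1679/3 (A = -(132 - 10*349)/6 = -(132 - 3490)/6 = -1/6*(-3358) = 1679/3 ≈ 559.67)
A + 163744 = 1679/3 + 163744 = 492911/3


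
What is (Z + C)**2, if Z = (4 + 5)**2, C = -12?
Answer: 4761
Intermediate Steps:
Z = 81 (Z = 9**2 = 81)
(Z + C)**2 = (81 - 12)**2 = 69**2 = 4761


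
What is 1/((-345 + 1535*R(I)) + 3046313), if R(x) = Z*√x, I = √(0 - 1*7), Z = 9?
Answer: 1/(3045968 + 13815*7^(¼)*√I) ≈ 3.2659e-7 - 1.695e-9*I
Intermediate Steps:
I = I*√7 (I = √(0 - 7) = √(-7) = I*√7 ≈ 2.6458*I)
R(x) = 9*√x
1/((-345 + 1535*R(I)) + 3046313) = 1/((-345 + 1535*(9*√(I*√7))) + 3046313) = 1/((-345 + 1535*(9*(7^(¼)*√I))) + 3046313) = 1/((-345 + 1535*(9*7^(¼)*√I)) + 3046313) = 1/((-345 + 13815*7^(¼)*√I) + 3046313) = 1/(3045968 + 13815*7^(¼)*√I)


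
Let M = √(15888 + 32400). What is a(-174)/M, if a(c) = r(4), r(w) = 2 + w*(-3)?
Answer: -5*√3018/6036 ≈ -0.045507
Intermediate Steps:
r(w) = 2 - 3*w
a(c) = -10 (a(c) = 2 - 3*4 = 2 - 12 = -10)
M = 4*√3018 (M = √48288 = 4*√3018 ≈ 219.75)
a(-174)/M = -10*√3018/12072 = -5*√3018/6036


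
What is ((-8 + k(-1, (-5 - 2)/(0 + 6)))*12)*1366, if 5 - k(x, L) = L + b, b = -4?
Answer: 35516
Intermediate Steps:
k(x, L) = 9 - L (k(x, L) = 5 - (L - 4) = 5 - (-4 + L) = 5 + (4 - L) = 9 - L)
((-8 + k(-1, (-5 - 2)/(0 + 6)))*12)*1366 = ((-8 + (9 - (-5 - 2)/(0 + 6)))*12)*1366 = ((-8 + (9 - (-7)/6))*12)*1366 = ((-8 + (9 - 1*(-7/6)))*12)*1366 = ((-8 + (9 + 7/6))*12)*1366 = ((-8 + 61/6)*12)*1366 = ((13/6)*12)*1366 = 26*1366 = 35516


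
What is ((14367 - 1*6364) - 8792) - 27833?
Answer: -28622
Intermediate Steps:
((14367 - 1*6364) - 8792) - 27833 = ((14367 - 6364) - 8792) - 27833 = (8003 - 8792) - 27833 = -789 - 27833 = -28622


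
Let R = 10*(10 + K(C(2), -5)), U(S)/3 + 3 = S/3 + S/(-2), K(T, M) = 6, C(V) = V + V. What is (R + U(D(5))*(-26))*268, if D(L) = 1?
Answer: 109076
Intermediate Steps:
C(V) = 2*V
U(S) = -9 - S/2 (U(S) = -9 + 3*(S/3 + S/(-2)) = -9 + 3*(S*(⅓) + S*(-½)) = -9 + 3*(S/3 - S/2) = -9 + 3*(-S/6) = -9 - S/2)
R = 160 (R = 10*(10 + 6) = 10*16 = 160)
(R + U(D(5))*(-26))*268 = (160 + (-9 - ½*1)*(-26))*268 = (160 + (-9 - ½)*(-26))*268 = (160 - 19/2*(-26))*268 = (160 + 247)*268 = 407*268 = 109076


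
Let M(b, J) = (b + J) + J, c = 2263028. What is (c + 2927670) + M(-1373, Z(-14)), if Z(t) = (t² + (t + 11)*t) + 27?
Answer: 5189855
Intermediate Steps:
Z(t) = 27 + t² + t*(11 + t) (Z(t) = (t² + (11 + t)*t) + 27 = (t² + t*(11 + t)) + 27 = 27 + t² + t*(11 + t))
M(b, J) = b + 2*J (M(b, J) = (J + b) + J = b + 2*J)
(c + 2927670) + M(-1373, Z(-14)) = (2263028 + 2927670) + (-1373 + 2*(27 + 2*(-14)² + 11*(-14))) = 5190698 + (-1373 + 2*(27 + 2*196 - 154)) = 5190698 + (-1373 + 2*(27 + 392 - 154)) = 5190698 + (-1373 + 2*265) = 5190698 + (-1373 + 530) = 5190698 - 843 = 5189855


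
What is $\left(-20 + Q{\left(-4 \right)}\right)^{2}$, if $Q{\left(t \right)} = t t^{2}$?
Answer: $7056$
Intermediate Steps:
$Q{\left(t \right)} = t^{3}$
$\left(-20 + Q{\left(-4 \right)}\right)^{2} = \left(-20 + \left(-4\right)^{3}\right)^{2} = \left(-20 - 64\right)^{2} = \left(-84\right)^{2} = 7056$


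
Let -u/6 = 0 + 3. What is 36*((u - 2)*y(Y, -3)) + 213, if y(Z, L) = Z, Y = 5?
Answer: -3387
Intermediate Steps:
u = -18 (u = -6*(0 + 3) = -6*3 = -18)
36*((u - 2)*y(Y, -3)) + 213 = 36*((-18 - 2)*5) + 213 = 36*(-20*5) + 213 = 36*(-100) + 213 = -3600 + 213 = -3387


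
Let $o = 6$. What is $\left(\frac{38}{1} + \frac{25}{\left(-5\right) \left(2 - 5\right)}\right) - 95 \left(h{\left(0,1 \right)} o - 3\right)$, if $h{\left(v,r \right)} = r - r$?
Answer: $\frac{974}{3} \approx 324.67$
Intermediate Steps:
$h{\left(v,r \right)} = 0$
$\left(\frac{38}{1} + \frac{25}{\left(-5\right) \left(2 - 5\right)}\right) - 95 \left(h{\left(0,1 \right)} o - 3\right) = \left(\frac{38}{1} + \frac{25}{\left(-5\right) \left(2 - 5\right)}\right) - 95 \left(0 \cdot 6 - 3\right) = \left(38 \cdot 1 + \frac{25}{\left(-5\right) \left(-3\right)}\right) - 95 \left(0 - 3\right) = \left(38 + \frac{25}{15}\right) - -285 = \left(38 + 25 \cdot \frac{1}{15}\right) + 285 = \left(38 + \frac{5}{3}\right) + 285 = \frac{119}{3} + 285 = \frac{974}{3}$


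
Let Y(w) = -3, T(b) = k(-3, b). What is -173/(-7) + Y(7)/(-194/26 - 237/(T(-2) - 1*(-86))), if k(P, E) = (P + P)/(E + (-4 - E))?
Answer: 4050476/161959 ≈ 25.009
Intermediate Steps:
k(P, E) = -P/2 (k(P, E) = (2*P)/(-4) = (2*P)*(-¼) = -P/2)
T(b) = 3/2 (T(b) = -½*(-3) = 3/2)
-173/(-7) + Y(7)/(-194/26 - 237/(T(-2) - 1*(-86))) = -173/(-7) - 3/(-194/26 - 237/(3/2 - 1*(-86))) = -173*(-⅐) - 3/(-194*1/26 - 237/(3/2 + 86)) = 173/7 - 3/(-97/13 - 237/175/2) = 173/7 - 3/(-97/13 - 237*2/175) = 173/7 - 3/(-97/13 - 474/175) = 173/7 - 3/(-23137/2275) = 173/7 - 3*(-2275/23137) = 173/7 + 6825/23137 = 4050476/161959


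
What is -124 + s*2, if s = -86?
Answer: -296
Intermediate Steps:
-124 + s*2 = -124 - 86*2 = -124 - 172 = -296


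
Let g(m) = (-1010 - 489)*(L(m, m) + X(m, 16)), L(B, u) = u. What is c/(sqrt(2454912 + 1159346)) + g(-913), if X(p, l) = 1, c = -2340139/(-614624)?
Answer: 1367088 + 2340139*sqrt(3614258)/2221409708992 ≈ 1.3671e+6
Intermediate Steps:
c = 2340139/614624 (c = -2340139*(-1/614624) = 2340139/614624 ≈ 3.8074)
g(m) = -1499 - 1499*m (g(m) = (-1010 - 489)*(m + 1) = -1499*(1 + m) = -1499 - 1499*m)
c/(sqrt(2454912 + 1159346)) + g(-913) = 2340139/(614624*(sqrt(2454912 + 1159346))) + (-1499 - 1499*(-913)) = 2340139/(614624*(sqrt(3614258))) + (-1499 + 1368587) = 2340139*(sqrt(3614258)/3614258)/614624 + 1367088 = 2340139*sqrt(3614258)/2221409708992 + 1367088 = 1367088 + 2340139*sqrt(3614258)/2221409708992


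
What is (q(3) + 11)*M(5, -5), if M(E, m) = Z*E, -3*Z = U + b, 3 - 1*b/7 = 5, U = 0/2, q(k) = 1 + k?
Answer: 350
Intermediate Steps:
U = 0 (U = 0*(1/2) = 0)
b = -14 (b = 21 - 7*5 = 21 - 35 = -14)
Z = 14/3 (Z = -(0 - 14)/3 = -1/3*(-14) = 14/3 ≈ 4.6667)
M(E, m) = 14*E/3
(q(3) + 11)*M(5, -5) = ((1 + 3) + 11)*((14/3)*5) = (4 + 11)*(70/3) = 15*(70/3) = 350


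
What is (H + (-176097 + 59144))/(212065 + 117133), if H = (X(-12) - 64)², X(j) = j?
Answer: -111177/329198 ≈ -0.33772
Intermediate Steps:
H = 5776 (H = (-12 - 64)² = (-76)² = 5776)
(H + (-176097 + 59144))/(212065 + 117133) = (5776 + (-176097 + 59144))/(212065 + 117133) = (5776 - 116953)/329198 = -111177*1/329198 = -111177/329198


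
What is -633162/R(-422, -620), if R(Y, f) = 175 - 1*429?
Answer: 316581/127 ≈ 2492.8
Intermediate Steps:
R(Y, f) = -254 (R(Y, f) = 175 - 429 = -254)
-633162/R(-422, -620) = -633162/(-254) = -633162*(-1/254) = 316581/127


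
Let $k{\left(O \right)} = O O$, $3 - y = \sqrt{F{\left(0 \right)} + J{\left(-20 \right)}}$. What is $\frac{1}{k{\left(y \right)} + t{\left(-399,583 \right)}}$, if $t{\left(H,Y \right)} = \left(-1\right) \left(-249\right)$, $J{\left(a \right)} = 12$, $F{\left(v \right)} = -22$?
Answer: $\frac{i}{2 \left(3 \sqrt{10} + 124 i\right)} \approx 0.0040088 + 0.0003067 i$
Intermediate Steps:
$t{\left(H,Y \right)} = 249$
$y = 3 - i \sqrt{10}$ ($y = 3 - \sqrt{-22 + 12} = 3 - \sqrt{-10} = 3 - i \sqrt{10} \approx 3.0 - 3.1623 i$)
$k{\left(O \right)} = O^{2}$
$\frac{1}{k{\left(y \right)} + t{\left(-399,583 \right)}} = \frac{1}{\left(3 - i \sqrt{10}\right)^{2} + 249} = \frac{1}{249 + \left(3 - i \sqrt{10}\right)^{2}}$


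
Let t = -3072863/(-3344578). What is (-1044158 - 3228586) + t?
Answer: -14290522509169/3344578 ≈ -4.2727e+6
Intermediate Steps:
t = 3072863/3344578 (t = -3072863*(-1/3344578) = 3072863/3344578 ≈ 0.91876)
(-1044158 - 3228586) + t = (-1044158 - 3228586) + 3072863/3344578 = -4272744 + 3072863/3344578 = -14290522509169/3344578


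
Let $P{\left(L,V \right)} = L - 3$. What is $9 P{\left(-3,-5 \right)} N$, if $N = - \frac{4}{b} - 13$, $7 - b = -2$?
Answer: $726$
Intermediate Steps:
$b = 9$ ($b = 7 - -2 = 7 + 2 = 9$)
$P{\left(L,V \right)} = -3 + L$
$N = - \frac{121}{9}$ ($N = - \frac{4}{9} - 13 = - \frac{121}{9} \approx -13.444$)
$9 P{\left(-3,-5 \right)} N = 9 \left(-3 - 3\right) \left(- \frac{121}{9}\right) = 9 \left(-6\right) \left(- \frac{121}{9}\right) = \left(-54\right) \left(- \frac{121}{9}\right) = 726$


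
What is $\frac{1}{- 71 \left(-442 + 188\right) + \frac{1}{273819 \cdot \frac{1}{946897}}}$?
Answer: $\frac{39117}{705571249} \approx 5.544 \cdot 10^{-5}$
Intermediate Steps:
$\frac{1}{- 71 \left(-442 + 188\right) + \frac{1}{273819 \cdot \frac{1}{946897}}} = \frac{1}{\left(-71\right) \left(-254\right) + \frac{1}{273819 \cdot \frac{1}{946897}}} = \frac{1}{18034 + \frac{1}{\frac{39117}{135271}}} = \frac{1}{18034 + \frac{135271}{39117}} = \frac{1}{\frac{705571249}{39117}} = \frac{39117}{705571249}$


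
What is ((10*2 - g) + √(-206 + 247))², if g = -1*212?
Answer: (232 + √41)² ≈ 56836.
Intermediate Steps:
g = -212
((10*2 - g) + √(-206 + 247))² = ((10*2 - 1*(-212)) + √(-206 + 247))² = ((20 + 212) + √41)² = (232 + √41)²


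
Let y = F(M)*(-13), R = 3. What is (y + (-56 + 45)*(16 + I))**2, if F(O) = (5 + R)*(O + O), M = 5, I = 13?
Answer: 1846881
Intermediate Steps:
F(O) = 16*O (F(O) = (5 + 3)*(O + O) = 8*(2*O) = 16*O)
y = -1040 (y = (16*5)*(-13) = 80*(-13) = -1040)
(y + (-56 + 45)*(16 + I))**2 = (-1040 + (-56 + 45)*(16 + 13))**2 = (-1040 - 11*29)**2 = (-1040 - 319)**2 = (-1359)**2 = 1846881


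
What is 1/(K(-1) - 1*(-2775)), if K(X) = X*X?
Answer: 1/2776 ≈ 0.00036023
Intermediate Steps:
K(X) = X**2
1/(K(-1) - 1*(-2775)) = 1/((-1)**2 - 1*(-2775)) = 1/(1 + 2775) = 1/2776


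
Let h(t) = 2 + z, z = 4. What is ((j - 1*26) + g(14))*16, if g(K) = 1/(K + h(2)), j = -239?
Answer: -21196/5 ≈ -4239.2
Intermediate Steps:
h(t) = 6 (h(t) = 2 + 4 = 6)
g(K) = 1/(6 + K) (g(K) = 1/(K + 6) = 1/(6 + K))
((j - 1*26) + g(14))*16 = ((-239 - 1*26) + 1/(6 + 14))*16 = ((-239 - 26) + 1/20)*16 = (-265 + 1/20)*16 = -5299/20*16 = -21196/5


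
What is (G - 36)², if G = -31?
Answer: 4489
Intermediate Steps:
(G - 36)² = (-31 - 36)² = (-67)² = 4489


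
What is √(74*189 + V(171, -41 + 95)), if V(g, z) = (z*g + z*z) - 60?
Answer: 2*√6519 ≈ 161.48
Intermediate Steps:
V(g, z) = -60 + z² + g*z (V(g, z) = (g*z + z²) - 60 = (z² + g*z) - 60 = -60 + z² + g*z)
√(74*189 + V(171, -41 + 95)) = √(74*189 + (-60 + (-41 + 95)² + 171*(-41 + 95))) = √(13986 + (-60 + 54² + 171*54)) = √(13986 + (-60 + 2916 + 9234)) = √(13986 + 12090) = √26076 = 2*√6519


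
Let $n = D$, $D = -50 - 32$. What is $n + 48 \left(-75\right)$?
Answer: $-3682$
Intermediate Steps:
$D = -82$ ($D = -50 - 32 = -82$)
$n = -82$
$n + 48 \left(-75\right) = -82 + 48 \left(-75\right) = -82 - 3600 = -3682$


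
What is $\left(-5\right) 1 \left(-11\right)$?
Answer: $55$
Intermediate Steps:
$\left(-5\right) 1 \left(-11\right) = \left(-5\right) \left(-11\right) = 55$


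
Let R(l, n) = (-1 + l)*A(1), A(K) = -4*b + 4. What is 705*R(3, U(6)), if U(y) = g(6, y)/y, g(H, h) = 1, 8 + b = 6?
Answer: 16920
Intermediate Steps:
b = -2 (b = -8 + 6 = -2)
A(K) = 12 (A(K) = -4*(-2) + 4 = 8 + 4 = 12)
U(y) = 1/y
R(l, n) = -12 + 12*l (R(l, n) = (-1 + l)*12 = -12 + 12*l)
705*R(3, U(6)) = 705*(-12 + 12*3) = 705*(-12 + 36) = 705*24 = 16920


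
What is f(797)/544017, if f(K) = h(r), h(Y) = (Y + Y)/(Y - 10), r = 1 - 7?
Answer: 1/725356 ≈ 1.3786e-6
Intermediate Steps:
r = -6
h(Y) = 2*Y/(-10 + Y) (h(Y) = (2*Y)/(-10 + Y) = 2*Y/(-10 + Y))
f(K) = 3/4 (f(K) = 2*(-6)/(-10 - 6) = 2*(-6)/(-16) = 2*(-6)*(-1/16) = 3/4)
f(797)/544017 = (3/4)/544017 = (3/4)*(1/544017) = 1/725356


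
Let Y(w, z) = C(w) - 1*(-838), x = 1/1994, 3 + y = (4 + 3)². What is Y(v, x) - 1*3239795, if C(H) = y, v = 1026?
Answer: -3238911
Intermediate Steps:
y = 46 (y = -3 + (4 + 3)² = -3 + 7² = -3 + 49 = 46)
C(H) = 46
x = 1/1994 ≈ 0.00050150
Y(w, z) = 884 (Y(w, z) = 46 - 1*(-838) = 46 + 838 = 884)
Y(v, x) - 1*3239795 = 884 - 1*3239795 = 884 - 3239795 = -3238911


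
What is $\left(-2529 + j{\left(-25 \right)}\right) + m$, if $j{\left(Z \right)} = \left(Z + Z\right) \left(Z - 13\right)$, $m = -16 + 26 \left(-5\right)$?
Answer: $-775$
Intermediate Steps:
$m = -146$ ($m = -16 - 130 = -146$)
$j{\left(Z \right)} = 2 Z \left(-13 + Z\right)$
$\left(-2529 + j{\left(-25 \right)}\right) + m = \left(-2529 + 2 \left(-25\right) \left(-13 - 25\right)\right) - 146 = \left(-2529 + 2 \left(-25\right) \left(-38\right)\right) - 146 = \left(-2529 + 1900\right) - 146 = -629 - 146 = -775$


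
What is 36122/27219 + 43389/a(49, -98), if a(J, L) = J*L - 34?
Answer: -335439733/43877028 ≈ -7.6450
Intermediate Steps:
a(J, L) = -34 + J*L
36122/27219 + 43389/a(49, -98) = 36122/27219 + 43389/(-34 + 49*(-98)) = 36122*(1/27219) + 43389/(-34 - 4802) = 36122/27219 + 43389/(-4836) = 36122/27219 + 43389*(-1/4836) = 36122/27219 - 14463/1612 = -335439733/43877028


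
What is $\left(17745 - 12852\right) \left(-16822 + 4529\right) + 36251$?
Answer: $-60113398$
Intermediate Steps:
$\left(17745 - 12852\right) \left(-16822 + 4529\right) + 36251 = 4893 \left(-12293\right) + 36251 = -60149649 + 36251 = -60113398$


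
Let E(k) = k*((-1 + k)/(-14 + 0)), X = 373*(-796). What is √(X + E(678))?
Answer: I*√16155013/7 ≈ 574.19*I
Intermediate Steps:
X = -296908
E(k) = k*(1/14 - k/14) (E(k) = k*((-1 + k)/(-14)) = k*((-1 + k)*(-1/14)) = k*(1/14 - k/14))
√(X + E(678)) = √(-296908 + (1/14)*678*(1 - 1*678)) = √(-296908 + (1/14)*678*(1 - 678)) = √(-296908 + (1/14)*678*(-677)) = √(-296908 - 229503/7) = √(-2307859/7) = I*√16155013/7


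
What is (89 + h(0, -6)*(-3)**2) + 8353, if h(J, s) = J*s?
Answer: 8442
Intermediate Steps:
(89 + h(0, -6)*(-3)**2) + 8353 = (89 + (0*(-6))*(-3)**2) + 8353 = (89 + 0*9) + 8353 = (89 + 0) + 8353 = 89 + 8353 = 8442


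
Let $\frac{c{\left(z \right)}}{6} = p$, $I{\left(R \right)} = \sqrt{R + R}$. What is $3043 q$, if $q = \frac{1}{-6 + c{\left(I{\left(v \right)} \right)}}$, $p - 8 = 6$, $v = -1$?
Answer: $\frac{3043}{78} \approx 39.013$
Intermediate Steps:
$p = 14$ ($p = 8 + 6 = 14$)
$I{\left(R \right)} = \sqrt{2} \sqrt{R}$ ($I{\left(R \right)} = \sqrt{2 R} = \sqrt{2} \sqrt{R}$)
$c{\left(z \right)} = 84$ ($c{\left(z \right)} = 6 \cdot 14 = 84$)
$q = \frac{1}{78}$ ($q = \frac{1}{-6 + 84} = \frac{1}{78} \approx 0.012821$)
$3043 q = 3043 \cdot \frac{1}{78} = \frac{3043}{78}$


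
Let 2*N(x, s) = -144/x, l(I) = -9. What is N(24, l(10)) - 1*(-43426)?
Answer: 43423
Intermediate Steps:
N(x, s) = -72/x (N(x, s) = (-144/x)/2 = -72/x)
N(24, l(10)) - 1*(-43426) = -72/24 - 1*(-43426) = -72*1/24 + 43426 = -3 + 43426 = 43423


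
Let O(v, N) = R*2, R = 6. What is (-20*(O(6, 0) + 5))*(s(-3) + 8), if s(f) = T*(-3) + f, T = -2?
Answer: -3740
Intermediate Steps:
O(v, N) = 12 (O(v, N) = 6*2 = 12)
s(f) = 6 + f (s(f) = -2*(-3) + f = 6 + f)
(-20*(O(6, 0) + 5))*(s(-3) + 8) = (-20*(12 + 5))*((6 - 3) + 8) = (-20*17)*(3 + 8) = -340*11 = -3740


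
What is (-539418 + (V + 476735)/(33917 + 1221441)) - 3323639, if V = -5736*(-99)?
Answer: -4849518464807/1255358 ≈ -3.8631e+6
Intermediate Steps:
V = 567864
(-539418 + (V + 476735)/(33917 + 1221441)) - 3323639 = (-539418 + (567864 + 476735)/(33917 + 1221441)) - 3323639 = (-539418 + 1044599/1255358) - 3323639 = -677161657045/1255358 - 3323639 = -4849518464807/1255358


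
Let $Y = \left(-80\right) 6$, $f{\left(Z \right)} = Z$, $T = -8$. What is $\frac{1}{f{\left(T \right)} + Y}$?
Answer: $- \frac{1}{488} \approx -0.0020492$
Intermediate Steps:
$Y = -480$
$\frac{1}{f{\left(T \right)} + Y} = \frac{1}{-8 - 480} = \frac{1}{-488} = - \frac{1}{488}$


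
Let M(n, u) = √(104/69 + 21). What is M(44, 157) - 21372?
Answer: -21372 + √107157/69 ≈ -21367.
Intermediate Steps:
M(n, u) = √107157/69 (M(n, u) = √(104*(1/69) + 21) = √(104/69 + 21) = √(1553/69) = √107157/69)
M(44, 157) - 21372 = √107157/69 - 21372 = -21372 + √107157/69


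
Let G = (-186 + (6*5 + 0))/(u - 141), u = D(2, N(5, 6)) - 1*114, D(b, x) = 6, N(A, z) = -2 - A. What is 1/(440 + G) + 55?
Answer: 2011543/36572 ≈ 55.002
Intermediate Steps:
u = -108 (u = 6 - 1*114 = 6 - 114 = -108)
G = 52/83 (G = (-186 + (6*5 + 0))/(-108 - 141) = (-186 + (30 + 0))/(-249) = (-186 + 30)*(-1/249) = -156*(-1/249) = 52/83 ≈ 0.62651)
1/(440 + G) + 55 = 1/(440 + 52/83) + 55 = 1/(36572/83) + 55 = 83/36572 + 55 = 2011543/36572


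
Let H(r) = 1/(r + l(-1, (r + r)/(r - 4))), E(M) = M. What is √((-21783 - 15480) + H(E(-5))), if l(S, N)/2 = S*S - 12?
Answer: I*√3018306/9 ≈ 193.04*I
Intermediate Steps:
l(S, N) = -24 + 2*S² (l(S, N) = 2*(S*S - 12) = 2*(S² - 12) = 2*(-12 + S²) = -24 + 2*S²)
H(r) = 1/(-22 + r) (H(r) = 1/(r + (-24 + 2*(-1)²)) = 1/(r + (-24 + 2*1)) = 1/(r + (-24 + 2)) = 1/(r - 22) = 1/(-22 + r))
√((-21783 - 15480) + H(E(-5))) = √((-21783 - 15480) + 1/(-22 - 5)) = √(-37263 + 1/(-27)) = √(-37263 - 1/27) = √(-1006102/27) = I*√3018306/9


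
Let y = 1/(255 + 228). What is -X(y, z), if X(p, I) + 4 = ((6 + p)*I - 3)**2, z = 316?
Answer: -836556250069/233289 ≈ -3.5859e+6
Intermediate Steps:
y = 1/483 ≈ 0.0020704
X(p, I) = -4 + (-3 + I*(6 + p))**2 (X(p, I) = -4 + ((6 + p)*I - 3)**2 = -4 + (I*(6 + p) - 3)**2 = -4 + (-3 + I*(6 + p))**2)
-X(y, z) = -(-4 + (-3 + 6*316 + 316*(1/483))**2) = -(-4 + (-3 + 1896 + 316/483)**2) = -(-4 + (914635/483)**2) = -(-4 + 836557183225/233289) = -1*836556250069/233289 = -836556250069/233289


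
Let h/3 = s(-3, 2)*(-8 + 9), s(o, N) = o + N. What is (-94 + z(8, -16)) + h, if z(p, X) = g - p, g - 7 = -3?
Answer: -101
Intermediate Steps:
g = 4 (g = 7 - 3 = 4)
z(p, X) = 4 - p
s(o, N) = N + o
h = -3 (h = 3*((2 - 3)*(-8 + 9)) = 3*(-1*1) = 3*(-1) = -3)
(-94 + z(8, -16)) + h = (-94 + (4 - 1*8)) - 3 = (-94 + (4 - 8)) - 3 = (-94 - 4) - 3 = -98 - 3 = -101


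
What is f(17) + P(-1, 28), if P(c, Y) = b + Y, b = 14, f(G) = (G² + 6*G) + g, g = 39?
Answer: 472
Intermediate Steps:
f(G) = 39 + G² + 6*G (f(G) = (G² + 6*G) + 39 = 39 + G² + 6*G)
P(c, Y) = 14 + Y
f(17) + P(-1, 28) = (39 + 17² + 6*17) + (14 + 28) = (39 + 289 + 102) + 42 = 430 + 42 = 472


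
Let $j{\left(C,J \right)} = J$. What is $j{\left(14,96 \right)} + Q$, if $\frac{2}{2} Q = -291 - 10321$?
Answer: $-10516$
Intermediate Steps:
$Q = -10612$ ($Q = -291 - 10321 = -10612$)
$j{\left(14,96 \right)} + Q = 96 - 10612 = -10516$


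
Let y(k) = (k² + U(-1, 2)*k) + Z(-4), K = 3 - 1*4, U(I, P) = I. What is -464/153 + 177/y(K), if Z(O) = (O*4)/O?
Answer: 8099/306 ≈ 26.467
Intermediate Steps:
Z(O) = 4 (Z(O) = (4*O)/O = 4)
K = -1 (K = 3 - 4 = -1)
y(k) = 4 + k² - k (y(k) = (k² - k) + 4 = 4 + k² - k)
-464/153 + 177/y(K) = -464/153 + 177/(4 + (-1)² - 1*(-1)) = -464*1/153 + 177/(4 + 1 + 1) = -464/153 + 177/6 = -464/153 + 177*(⅙) = -464/153 + 59/2 = 8099/306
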